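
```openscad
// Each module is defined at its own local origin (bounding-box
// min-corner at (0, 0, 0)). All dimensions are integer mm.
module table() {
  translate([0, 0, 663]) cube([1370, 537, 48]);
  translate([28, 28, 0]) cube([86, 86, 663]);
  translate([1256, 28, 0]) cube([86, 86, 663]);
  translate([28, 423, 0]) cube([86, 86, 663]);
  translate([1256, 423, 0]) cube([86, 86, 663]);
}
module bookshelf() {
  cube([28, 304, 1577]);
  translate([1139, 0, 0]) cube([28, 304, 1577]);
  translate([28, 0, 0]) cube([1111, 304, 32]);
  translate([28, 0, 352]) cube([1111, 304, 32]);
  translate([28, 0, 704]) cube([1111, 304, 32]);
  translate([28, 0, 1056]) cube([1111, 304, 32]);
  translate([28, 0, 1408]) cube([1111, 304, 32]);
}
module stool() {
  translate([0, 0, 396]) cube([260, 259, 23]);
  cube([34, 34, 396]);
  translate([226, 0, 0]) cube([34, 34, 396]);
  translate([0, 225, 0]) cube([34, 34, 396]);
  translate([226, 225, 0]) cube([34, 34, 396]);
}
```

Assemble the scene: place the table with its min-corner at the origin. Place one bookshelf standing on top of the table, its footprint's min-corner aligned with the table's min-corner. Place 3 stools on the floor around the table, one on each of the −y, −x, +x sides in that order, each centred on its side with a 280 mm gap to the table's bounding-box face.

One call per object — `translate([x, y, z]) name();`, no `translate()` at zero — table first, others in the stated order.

table();
translate([0, 0, 711]) bookshelf();
translate([555, -539, 0]) stool();
translate([-540, 139, 0]) stool();
translate([1650, 139, 0]) stool();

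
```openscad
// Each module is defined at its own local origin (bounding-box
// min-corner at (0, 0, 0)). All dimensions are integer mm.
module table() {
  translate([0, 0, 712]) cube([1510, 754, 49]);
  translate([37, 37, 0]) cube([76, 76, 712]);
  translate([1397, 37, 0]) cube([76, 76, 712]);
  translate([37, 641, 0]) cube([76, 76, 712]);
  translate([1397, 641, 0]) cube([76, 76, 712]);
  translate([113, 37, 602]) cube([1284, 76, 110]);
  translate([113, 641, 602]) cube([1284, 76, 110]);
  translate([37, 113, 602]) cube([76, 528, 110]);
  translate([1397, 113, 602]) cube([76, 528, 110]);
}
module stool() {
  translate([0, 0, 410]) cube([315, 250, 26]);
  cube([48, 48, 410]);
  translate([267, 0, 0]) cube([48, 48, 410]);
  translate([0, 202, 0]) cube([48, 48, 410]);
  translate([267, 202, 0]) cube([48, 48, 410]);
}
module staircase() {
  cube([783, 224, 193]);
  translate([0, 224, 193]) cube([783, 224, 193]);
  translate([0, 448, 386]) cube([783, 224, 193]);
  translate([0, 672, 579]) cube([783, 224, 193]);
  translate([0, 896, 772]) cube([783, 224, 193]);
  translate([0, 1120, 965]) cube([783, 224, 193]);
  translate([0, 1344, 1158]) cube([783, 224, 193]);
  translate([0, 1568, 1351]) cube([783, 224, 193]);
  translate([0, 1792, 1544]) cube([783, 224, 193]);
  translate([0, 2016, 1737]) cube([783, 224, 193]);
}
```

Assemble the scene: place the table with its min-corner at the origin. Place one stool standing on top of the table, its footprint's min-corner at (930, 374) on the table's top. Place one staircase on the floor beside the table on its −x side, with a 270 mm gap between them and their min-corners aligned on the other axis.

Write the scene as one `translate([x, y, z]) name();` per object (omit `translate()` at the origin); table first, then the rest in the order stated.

table();
translate([930, 374, 761]) stool();
translate([-1053, 0, 0]) staircase();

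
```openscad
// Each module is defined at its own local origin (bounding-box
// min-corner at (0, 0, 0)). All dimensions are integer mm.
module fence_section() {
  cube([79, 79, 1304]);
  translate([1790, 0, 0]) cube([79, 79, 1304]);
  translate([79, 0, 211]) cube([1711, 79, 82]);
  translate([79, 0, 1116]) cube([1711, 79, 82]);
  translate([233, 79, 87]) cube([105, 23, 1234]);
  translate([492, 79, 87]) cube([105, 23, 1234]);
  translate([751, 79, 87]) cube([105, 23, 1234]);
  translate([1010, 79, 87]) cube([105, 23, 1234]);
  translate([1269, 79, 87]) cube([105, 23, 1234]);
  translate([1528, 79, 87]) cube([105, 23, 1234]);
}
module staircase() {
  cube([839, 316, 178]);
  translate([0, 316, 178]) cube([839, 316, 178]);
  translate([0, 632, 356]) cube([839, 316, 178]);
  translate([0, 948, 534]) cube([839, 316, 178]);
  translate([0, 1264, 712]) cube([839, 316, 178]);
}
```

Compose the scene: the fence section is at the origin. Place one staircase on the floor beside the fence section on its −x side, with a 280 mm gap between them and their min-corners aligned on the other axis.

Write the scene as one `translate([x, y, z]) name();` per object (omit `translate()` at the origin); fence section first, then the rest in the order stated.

fence_section();
translate([-1119, 0, 0]) staircase();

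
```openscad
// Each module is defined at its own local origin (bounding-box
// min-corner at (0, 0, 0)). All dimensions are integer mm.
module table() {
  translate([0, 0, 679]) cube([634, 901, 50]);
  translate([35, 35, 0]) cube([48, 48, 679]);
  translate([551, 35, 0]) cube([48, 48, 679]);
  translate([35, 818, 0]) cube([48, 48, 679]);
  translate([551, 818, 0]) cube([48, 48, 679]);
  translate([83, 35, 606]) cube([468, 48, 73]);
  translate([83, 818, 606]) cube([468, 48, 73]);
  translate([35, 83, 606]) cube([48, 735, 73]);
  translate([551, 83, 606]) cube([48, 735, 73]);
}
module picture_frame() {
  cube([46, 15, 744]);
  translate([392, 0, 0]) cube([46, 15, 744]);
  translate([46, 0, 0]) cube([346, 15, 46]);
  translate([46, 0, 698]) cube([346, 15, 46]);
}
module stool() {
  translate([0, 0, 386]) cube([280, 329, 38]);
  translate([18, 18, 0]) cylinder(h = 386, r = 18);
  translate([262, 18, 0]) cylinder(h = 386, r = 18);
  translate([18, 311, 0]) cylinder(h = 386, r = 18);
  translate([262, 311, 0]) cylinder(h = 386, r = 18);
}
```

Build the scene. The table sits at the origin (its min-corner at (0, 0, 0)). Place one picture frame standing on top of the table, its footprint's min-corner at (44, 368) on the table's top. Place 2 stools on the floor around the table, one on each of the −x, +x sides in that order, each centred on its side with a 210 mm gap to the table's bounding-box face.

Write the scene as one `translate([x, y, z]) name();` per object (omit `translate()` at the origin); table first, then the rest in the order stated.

table();
translate([44, 368, 729]) picture_frame();
translate([-490, 286, 0]) stool();
translate([844, 286, 0]) stool();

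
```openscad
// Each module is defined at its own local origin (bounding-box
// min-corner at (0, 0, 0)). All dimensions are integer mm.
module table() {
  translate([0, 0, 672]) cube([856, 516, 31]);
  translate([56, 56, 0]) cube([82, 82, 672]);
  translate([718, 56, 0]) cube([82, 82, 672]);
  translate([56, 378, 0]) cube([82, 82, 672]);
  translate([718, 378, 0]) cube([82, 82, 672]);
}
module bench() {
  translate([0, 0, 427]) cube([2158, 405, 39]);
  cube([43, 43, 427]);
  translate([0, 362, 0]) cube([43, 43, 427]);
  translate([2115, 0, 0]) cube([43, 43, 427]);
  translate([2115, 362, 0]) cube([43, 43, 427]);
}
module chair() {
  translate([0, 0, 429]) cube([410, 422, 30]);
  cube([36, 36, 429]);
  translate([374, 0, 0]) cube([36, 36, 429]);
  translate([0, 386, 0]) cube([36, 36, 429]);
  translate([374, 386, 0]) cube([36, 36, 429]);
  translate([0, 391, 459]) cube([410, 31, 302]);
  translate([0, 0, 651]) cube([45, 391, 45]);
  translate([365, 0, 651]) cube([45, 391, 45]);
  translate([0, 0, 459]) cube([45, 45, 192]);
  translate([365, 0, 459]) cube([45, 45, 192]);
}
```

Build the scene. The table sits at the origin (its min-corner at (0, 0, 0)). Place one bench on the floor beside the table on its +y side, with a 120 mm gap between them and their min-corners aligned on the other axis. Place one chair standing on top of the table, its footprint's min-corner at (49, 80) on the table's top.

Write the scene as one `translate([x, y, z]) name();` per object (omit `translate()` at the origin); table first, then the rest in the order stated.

table();
translate([0, 636, 0]) bench();
translate([49, 80, 703]) chair();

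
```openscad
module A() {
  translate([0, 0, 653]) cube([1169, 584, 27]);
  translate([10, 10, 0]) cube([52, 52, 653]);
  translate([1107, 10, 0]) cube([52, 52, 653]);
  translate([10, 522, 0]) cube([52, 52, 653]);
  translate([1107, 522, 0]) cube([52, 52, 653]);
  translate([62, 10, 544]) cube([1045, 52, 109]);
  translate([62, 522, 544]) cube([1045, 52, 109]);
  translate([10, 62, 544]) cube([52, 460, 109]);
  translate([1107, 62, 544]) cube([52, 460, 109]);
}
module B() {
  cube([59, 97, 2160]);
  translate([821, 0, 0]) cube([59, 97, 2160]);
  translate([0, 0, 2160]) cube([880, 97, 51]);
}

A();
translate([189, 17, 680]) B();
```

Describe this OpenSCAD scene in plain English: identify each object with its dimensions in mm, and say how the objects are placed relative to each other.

A is a table: top 1169 mm (x) × 584 mm (y), 27 mm thick, upper face at z = 680 mm, on four 52×52 mm square legs, each inset 10 mm from the nearest pair of top edges, running from z = 0 to the bottom of the top. Four apron rails, 52 mm thick and 109 mm tall, run between adjacent legs with their top edges flush with the underside of the top and their outer faces flush with the legs' outer faces.

B is a rectangular door frame: two vertical jambs of 59×97 mm section, 2160 mm tall, with a clear opening 762 mm wide between their inner faces. A header 51 mm tall and 97 mm deep lies on top of the jambs and spans the full outside width.

The door frame is on top of the table.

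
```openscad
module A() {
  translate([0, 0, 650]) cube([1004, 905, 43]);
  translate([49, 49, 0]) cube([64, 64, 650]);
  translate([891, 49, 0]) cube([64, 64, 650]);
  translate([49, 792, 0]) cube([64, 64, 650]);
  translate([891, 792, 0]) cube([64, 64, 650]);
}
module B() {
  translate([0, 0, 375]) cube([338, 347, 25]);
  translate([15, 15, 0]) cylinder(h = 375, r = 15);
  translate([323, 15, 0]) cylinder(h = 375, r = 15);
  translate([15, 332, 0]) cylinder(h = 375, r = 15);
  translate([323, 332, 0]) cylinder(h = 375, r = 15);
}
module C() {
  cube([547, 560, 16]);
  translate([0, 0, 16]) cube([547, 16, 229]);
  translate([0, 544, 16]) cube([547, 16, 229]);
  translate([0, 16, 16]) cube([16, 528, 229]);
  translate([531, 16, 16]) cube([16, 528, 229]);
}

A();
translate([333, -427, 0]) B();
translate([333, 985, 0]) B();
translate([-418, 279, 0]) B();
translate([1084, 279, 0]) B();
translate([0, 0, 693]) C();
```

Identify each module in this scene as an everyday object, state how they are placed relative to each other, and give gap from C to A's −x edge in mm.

The open box's min-x is at 0; the table's min-x is 0; gap = 0 mm.

A is a table. B is a stool. C is an open box. Four stools sit around the table at the −y, +y, −x, +x sides. The open box is on top of the table. The gap from the open box to the table's −x edge is 0 mm.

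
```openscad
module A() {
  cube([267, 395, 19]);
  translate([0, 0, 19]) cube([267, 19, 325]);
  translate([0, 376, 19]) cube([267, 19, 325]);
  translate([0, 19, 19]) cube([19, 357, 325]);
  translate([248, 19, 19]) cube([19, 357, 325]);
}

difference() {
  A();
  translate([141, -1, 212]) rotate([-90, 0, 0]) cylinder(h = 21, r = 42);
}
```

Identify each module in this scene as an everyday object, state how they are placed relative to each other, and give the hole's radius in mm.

The subtracted cylinder has r = 42 mm.

A is an open box. The open box has a circular hole through its front wall. The hole's radius is 42 mm.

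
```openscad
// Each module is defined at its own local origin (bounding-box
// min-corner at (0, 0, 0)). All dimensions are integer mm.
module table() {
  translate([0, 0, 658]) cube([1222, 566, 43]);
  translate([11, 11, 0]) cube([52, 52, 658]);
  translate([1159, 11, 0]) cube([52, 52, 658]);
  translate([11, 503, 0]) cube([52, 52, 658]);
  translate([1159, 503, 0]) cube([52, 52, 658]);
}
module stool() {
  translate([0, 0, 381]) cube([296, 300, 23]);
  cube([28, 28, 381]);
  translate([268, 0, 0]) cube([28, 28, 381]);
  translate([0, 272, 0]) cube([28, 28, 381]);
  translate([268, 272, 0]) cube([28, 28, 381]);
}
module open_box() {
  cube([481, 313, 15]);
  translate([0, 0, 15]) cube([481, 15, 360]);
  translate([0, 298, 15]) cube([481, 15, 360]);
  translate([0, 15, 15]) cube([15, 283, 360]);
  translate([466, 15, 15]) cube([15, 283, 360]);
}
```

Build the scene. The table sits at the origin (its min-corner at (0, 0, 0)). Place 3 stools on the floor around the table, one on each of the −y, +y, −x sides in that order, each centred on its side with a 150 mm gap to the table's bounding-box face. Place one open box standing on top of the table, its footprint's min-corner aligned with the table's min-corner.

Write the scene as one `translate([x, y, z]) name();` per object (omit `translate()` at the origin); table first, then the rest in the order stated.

table();
translate([463, -450, 0]) stool();
translate([463, 716, 0]) stool();
translate([-446, 133, 0]) stool();
translate([0, 0, 701]) open_box();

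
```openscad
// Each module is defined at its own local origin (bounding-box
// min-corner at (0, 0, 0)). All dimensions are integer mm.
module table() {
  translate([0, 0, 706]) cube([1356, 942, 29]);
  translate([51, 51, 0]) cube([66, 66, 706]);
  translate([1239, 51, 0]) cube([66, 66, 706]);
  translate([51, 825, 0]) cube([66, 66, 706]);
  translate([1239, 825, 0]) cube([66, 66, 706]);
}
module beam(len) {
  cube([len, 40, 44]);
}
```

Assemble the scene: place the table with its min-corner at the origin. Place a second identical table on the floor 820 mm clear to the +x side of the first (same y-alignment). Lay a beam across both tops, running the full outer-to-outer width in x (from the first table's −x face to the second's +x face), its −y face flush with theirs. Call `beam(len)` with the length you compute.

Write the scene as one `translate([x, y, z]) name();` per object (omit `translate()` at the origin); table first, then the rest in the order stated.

table();
translate([2176, 0, 0]) table();
translate([0, 0, 735]) beam(3532);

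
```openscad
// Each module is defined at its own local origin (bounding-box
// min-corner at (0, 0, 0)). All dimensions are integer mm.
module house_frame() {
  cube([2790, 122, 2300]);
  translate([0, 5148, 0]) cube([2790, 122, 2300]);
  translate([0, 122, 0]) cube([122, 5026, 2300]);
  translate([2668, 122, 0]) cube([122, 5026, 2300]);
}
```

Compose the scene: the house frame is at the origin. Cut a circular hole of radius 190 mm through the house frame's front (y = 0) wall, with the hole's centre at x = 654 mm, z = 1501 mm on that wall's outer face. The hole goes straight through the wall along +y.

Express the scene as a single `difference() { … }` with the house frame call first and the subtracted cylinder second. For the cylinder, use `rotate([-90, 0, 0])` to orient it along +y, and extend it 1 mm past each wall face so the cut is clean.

difference() {
  house_frame();
  translate([654, -1, 1501]) rotate([-90, 0, 0]) cylinder(h = 124, r = 190);
}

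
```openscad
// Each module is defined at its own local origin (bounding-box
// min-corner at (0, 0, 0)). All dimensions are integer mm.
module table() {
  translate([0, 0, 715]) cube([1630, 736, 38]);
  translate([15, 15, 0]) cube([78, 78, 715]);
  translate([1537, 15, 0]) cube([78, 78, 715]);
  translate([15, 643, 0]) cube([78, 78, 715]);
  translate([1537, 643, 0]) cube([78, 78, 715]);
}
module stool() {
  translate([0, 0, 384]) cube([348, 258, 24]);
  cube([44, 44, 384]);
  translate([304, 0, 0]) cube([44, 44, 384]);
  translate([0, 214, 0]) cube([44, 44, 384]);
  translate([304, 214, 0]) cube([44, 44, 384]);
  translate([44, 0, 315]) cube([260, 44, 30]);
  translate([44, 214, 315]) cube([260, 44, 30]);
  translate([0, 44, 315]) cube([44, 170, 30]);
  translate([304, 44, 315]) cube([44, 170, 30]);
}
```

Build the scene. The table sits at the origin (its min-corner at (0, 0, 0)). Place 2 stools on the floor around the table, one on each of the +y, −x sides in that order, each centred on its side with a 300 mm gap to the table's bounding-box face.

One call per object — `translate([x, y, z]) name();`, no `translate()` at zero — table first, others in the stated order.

table();
translate([641, 1036, 0]) stool();
translate([-648, 239, 0]) stool();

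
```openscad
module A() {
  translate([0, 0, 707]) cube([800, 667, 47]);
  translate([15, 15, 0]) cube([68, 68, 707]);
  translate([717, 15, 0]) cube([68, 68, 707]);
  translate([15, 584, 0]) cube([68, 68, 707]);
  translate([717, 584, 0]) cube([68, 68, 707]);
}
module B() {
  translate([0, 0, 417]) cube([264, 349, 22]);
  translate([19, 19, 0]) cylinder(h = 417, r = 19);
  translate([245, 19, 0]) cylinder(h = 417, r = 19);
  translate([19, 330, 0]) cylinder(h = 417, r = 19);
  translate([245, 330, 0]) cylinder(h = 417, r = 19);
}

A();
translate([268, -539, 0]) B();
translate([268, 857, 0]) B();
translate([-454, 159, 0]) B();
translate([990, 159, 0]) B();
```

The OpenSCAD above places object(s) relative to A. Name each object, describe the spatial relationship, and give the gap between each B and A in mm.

Each stool's nearest face is 190 mm from the table's bounding box.

A is a table. B is a stool. Four stools sit around the table at the −y, +y, −x, +x sides. The gap between each stool and the table is 190 mm.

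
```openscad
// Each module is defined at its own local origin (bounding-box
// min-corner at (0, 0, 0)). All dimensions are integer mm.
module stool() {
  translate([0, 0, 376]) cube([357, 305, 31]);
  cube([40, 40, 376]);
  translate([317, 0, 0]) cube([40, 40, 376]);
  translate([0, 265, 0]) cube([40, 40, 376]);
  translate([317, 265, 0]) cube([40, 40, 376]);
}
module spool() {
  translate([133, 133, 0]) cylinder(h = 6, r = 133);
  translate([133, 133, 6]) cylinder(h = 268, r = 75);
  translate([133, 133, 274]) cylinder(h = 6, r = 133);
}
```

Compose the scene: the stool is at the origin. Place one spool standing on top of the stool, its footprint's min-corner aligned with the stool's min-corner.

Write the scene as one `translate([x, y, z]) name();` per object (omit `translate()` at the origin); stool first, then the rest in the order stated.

stool();
translate([0, 0, 407]) spool();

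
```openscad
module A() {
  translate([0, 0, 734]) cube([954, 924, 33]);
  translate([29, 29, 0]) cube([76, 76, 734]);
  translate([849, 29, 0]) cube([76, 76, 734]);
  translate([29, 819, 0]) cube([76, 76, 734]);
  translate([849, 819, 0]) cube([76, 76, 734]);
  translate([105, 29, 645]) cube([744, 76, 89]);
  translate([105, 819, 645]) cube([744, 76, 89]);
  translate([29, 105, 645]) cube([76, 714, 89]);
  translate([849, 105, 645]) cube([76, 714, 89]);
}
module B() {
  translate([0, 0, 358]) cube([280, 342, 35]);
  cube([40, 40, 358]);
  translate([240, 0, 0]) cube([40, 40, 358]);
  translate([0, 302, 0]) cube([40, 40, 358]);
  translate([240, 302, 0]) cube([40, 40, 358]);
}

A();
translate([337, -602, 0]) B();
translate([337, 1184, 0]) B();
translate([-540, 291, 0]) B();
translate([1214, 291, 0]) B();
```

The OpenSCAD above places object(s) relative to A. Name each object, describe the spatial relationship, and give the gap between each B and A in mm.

A is a table. B is a stool. Four stools sit around the table at the −y, +y, −x, +x sides. The gap between each stool and the table is 260 mm.

Each stool's nearest face is 260 mm from the table's bounding box.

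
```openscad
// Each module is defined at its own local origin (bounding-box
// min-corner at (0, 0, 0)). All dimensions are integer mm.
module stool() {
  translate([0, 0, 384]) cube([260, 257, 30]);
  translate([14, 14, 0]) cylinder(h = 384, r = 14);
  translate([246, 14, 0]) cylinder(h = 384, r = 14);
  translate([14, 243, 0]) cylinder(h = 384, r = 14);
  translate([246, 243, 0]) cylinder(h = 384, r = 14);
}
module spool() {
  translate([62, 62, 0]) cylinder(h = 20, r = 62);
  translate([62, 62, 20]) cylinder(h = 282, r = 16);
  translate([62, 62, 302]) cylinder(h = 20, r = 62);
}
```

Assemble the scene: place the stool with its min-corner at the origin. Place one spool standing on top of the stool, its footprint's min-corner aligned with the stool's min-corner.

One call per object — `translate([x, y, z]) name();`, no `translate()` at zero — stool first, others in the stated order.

stool();
translate([0, 0, 414]) spool();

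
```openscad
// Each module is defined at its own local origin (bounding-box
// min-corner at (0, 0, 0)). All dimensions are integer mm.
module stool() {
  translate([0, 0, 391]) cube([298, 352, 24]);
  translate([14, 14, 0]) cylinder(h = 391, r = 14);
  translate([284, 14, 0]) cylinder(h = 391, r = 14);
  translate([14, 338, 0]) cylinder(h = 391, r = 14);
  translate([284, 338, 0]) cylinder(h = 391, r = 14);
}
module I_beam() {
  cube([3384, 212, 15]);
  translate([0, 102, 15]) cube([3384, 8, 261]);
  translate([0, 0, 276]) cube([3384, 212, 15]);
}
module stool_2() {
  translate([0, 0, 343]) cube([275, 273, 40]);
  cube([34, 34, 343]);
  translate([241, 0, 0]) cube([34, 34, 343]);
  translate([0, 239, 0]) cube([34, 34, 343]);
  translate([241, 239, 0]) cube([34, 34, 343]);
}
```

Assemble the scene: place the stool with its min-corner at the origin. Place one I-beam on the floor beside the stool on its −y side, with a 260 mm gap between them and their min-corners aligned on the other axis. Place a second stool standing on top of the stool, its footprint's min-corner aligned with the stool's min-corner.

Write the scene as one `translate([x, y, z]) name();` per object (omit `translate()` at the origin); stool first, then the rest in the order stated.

stool();
translate([0, -472, 0]) I_beam();
translate([0, 0, 415]) stool_2();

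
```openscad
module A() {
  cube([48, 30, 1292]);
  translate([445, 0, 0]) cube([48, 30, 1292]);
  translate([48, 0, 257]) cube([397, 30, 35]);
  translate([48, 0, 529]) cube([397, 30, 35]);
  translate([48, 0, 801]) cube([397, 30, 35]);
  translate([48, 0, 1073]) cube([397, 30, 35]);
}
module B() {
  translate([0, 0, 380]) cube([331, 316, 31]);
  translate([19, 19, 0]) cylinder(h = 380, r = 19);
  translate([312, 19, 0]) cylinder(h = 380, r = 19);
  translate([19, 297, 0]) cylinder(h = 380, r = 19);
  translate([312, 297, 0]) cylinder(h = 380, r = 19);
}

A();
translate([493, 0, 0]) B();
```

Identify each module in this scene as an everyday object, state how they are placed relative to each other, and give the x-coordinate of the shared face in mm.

A is a ladder. B is a stool. The stool is against the ladder's +x side, with their −y faces flush. The x-coordinate of the shared face is 493 mm.

The ladder's +x face and the stool's −x face are both at x = 493 mm.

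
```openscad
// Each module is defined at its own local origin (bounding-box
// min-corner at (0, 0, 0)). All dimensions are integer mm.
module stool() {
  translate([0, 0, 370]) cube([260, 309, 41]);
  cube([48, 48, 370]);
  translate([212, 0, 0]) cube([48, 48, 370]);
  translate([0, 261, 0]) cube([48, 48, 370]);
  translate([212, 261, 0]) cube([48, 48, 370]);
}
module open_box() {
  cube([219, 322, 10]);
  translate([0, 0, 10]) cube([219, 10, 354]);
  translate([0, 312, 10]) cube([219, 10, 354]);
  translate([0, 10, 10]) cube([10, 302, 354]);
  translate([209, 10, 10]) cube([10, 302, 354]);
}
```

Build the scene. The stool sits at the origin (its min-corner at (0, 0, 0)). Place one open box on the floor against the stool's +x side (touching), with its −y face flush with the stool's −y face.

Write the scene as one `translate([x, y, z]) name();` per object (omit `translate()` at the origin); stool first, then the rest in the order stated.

stool();
translate([260, 0, 0]) open_box();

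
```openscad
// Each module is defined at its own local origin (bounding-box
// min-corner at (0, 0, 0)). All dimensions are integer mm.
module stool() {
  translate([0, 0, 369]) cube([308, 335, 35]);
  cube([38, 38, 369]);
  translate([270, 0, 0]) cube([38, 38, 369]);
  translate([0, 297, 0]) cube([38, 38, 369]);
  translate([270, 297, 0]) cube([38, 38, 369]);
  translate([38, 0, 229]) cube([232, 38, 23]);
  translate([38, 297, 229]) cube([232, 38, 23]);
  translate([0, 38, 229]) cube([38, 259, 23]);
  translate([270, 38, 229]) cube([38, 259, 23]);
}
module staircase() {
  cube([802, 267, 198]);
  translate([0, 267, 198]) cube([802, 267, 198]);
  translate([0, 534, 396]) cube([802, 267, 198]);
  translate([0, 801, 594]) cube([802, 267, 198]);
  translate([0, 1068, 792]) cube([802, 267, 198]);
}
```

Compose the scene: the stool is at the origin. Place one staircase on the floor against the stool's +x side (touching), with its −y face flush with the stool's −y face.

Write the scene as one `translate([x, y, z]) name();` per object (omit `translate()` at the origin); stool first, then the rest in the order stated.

stool();
translate([308, 0, 0]) staircase();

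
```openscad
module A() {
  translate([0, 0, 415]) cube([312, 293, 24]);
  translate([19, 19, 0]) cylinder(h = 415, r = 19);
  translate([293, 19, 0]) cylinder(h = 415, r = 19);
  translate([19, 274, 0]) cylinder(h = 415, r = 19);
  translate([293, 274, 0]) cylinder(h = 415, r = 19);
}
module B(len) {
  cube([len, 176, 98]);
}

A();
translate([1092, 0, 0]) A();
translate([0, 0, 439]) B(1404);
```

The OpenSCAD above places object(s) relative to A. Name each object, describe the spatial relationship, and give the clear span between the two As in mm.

A is a stool. B is a beam. A beam spans the tops of two stools. The clear span between the two stools is 780 mm.

Second stool starts at x = 1092; first ends at x = 312; clear span = 1092 − 312 = 780 mm.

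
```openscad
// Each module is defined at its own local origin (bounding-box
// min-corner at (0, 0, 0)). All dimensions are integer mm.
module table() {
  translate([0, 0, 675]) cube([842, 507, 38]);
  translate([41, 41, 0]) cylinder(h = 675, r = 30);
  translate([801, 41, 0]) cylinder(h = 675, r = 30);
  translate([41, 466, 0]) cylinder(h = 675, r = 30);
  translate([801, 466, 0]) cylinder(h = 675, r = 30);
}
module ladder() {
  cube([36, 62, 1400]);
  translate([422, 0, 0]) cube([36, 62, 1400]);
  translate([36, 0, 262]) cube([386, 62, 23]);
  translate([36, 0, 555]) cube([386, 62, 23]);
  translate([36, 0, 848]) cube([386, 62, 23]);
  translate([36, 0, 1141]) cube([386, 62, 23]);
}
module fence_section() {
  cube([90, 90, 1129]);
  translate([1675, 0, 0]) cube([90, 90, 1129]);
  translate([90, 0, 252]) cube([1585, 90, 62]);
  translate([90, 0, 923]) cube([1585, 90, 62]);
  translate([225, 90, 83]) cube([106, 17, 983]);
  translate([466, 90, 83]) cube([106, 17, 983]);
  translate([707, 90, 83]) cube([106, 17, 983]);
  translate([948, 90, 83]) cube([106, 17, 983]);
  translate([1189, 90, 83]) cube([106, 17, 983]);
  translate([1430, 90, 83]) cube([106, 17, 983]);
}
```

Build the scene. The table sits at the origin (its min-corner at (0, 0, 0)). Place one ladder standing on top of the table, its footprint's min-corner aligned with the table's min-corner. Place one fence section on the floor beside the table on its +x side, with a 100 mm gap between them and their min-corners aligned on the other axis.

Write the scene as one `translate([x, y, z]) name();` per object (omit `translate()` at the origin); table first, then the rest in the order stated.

table();
translate([0, 0, 713]) ladder();
translate([942, 0, 0]) fence_section();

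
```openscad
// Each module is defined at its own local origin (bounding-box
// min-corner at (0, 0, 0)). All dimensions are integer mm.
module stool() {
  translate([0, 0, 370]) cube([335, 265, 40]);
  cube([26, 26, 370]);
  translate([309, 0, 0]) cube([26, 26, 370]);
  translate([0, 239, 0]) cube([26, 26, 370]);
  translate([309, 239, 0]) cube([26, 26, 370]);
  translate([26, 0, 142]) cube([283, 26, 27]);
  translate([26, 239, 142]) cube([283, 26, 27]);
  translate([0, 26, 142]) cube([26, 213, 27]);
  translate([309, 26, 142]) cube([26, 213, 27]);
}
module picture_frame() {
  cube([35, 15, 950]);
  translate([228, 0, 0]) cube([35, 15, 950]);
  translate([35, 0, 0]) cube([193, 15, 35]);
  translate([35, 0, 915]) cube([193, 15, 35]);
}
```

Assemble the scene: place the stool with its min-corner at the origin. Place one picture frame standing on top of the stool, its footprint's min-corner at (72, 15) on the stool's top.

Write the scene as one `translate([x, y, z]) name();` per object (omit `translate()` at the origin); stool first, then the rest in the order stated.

stool();
translate([72, 15, 410]) picture_frame();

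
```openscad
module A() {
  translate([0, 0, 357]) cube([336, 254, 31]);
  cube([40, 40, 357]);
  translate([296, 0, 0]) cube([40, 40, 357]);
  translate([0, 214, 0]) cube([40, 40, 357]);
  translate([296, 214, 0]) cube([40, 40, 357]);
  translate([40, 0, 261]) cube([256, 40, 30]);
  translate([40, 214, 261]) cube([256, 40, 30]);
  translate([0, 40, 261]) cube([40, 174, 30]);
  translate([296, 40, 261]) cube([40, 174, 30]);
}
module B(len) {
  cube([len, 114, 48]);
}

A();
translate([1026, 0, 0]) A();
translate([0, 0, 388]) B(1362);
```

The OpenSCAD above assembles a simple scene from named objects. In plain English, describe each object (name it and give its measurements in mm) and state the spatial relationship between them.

A is a simple wooden stool: a rectangular seat 336 mm (x) by 254 mm (y), 31 mm thick, top face at z = 388 mm, on four square legs, each 40×40 mm in cross-section. The legs rest on z = 0, each flush with a corner of the seat. Four stretchers, 40 mm wide and 30 mm tall, connect adjacent legs with their undersides at z = 261 mm, each running between the inner faces of the legs it joins and aligned with the legs' outer faces on the other axis.

B is a rectangular beam 1362 mm long (x), 114 mm deep (y), 48 mm thick (z).

The beam spans the tops of two stools placed 690 mm apart, resting at z = 388 mm.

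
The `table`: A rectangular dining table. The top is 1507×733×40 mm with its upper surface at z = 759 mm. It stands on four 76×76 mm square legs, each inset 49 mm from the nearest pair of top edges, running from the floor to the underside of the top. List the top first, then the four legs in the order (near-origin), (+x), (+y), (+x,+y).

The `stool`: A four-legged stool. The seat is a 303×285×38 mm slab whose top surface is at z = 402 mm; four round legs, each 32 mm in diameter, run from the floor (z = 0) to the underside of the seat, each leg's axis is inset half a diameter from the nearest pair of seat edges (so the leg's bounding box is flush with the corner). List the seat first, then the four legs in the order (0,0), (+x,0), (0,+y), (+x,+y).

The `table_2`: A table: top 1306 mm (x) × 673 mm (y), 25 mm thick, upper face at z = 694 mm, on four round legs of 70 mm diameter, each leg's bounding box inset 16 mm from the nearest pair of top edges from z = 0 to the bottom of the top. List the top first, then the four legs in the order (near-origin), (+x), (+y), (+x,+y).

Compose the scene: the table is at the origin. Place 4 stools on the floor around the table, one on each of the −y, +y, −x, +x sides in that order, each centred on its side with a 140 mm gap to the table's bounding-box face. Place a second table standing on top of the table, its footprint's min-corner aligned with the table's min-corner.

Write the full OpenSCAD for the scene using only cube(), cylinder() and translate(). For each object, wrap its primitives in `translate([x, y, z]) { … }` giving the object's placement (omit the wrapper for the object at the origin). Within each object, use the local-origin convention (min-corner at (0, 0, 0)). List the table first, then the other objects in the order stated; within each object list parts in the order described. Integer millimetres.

translate([0, 0, 719]) cube([1507, 733, 40]);
translate([49, 49, 0]) cube([76, 76, 719]);
translate([1382, 49, 0]) cube([76, 76, 719]);
translate([49, 608, 0]) cube([76, 76, 719]);
translate([1382, 608, 0]) cube([76, 76, 719]);
translate([602, -425, 0]) {
  translate([0, 0, 364]) cube([303, 285, 38]);
  translate([16, 16, 0]) cylinder(h = 364, r = 16);
  translate([287, 16, 0]) cylinder(h = 364, r = 16);
  translate([16, 269, 0]) cylinder(h = 364, r = 16);
  translate([287, 269, 0]) cylinder(h = 364, r = 16);
}
translate([602, 873, 0]) {
  translate([0, 0, 364]) cube([303, 285, 38]);
  translate([16, 16, 0]) cylinder(h = 364, r = 16);
  translate([287, 16, 0]) cylinder(h = 364, r = 16);
  translate([16, 269, 0]) cylinder(h = 364, r = 16);
  translate([287, 269, 0]) cylinder(h = 364, r = 16);
}
translate([-443, 224, 0]) {
  translate([0, 0, 364]) cube([303, 285, 38]);
  translate([16, 16, 0]) cylinder(h = 364, r = 16);
  translate([287, 16, 0]) cylinder(h = 364, r = 16);
  translate([16, 269, 0]) cylinder(h = 364, r = 16);
  translate([287, 269, 0]) cylinder(h = 364, r = 16);
}
translate([1647, 224, 0]) {
  translate([0, 0, 364]) cube([303, 285, 38]);
  translate([16, 16, 0]) cylinder(h = 364, r = 16);
  translate([287, 16, 0]) cylinder(h = 364, r = 16);
  translate([16, 269, 0]) cylinder(h = 364, r = 16);
  translate([287, 269, 0]) cylinder(h = 364, r = 16);
}
translate([0, 0, 759]) {
  translate([0, 0, 669]) cube([1306, 673, 25]);
  translate([51, 51, 0]) cylinder(h = 669, r = 35);
  translate([1255, 51, 0]) cylinder(h = 669, r = 35);
  translate([51, 622, 0]) cylinder(h = 669, r = 35);
  translate([1255, 622, 0]) cylinder(h = 669, r = 35);
}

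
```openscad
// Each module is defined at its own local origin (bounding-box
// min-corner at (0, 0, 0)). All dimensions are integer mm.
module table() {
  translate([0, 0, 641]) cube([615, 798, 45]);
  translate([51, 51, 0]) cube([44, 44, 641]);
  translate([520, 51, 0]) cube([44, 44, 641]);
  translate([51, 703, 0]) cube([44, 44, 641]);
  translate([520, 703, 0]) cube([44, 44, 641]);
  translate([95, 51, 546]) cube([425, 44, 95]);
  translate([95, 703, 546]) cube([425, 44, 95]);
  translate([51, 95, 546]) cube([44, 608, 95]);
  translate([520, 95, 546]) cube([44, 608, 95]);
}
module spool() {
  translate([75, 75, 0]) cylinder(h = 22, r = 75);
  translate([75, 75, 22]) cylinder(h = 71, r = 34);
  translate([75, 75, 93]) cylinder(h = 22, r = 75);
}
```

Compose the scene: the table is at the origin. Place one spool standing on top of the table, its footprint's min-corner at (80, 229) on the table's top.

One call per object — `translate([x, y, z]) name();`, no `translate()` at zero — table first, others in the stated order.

table();
translate([80, 229, 686]) spool();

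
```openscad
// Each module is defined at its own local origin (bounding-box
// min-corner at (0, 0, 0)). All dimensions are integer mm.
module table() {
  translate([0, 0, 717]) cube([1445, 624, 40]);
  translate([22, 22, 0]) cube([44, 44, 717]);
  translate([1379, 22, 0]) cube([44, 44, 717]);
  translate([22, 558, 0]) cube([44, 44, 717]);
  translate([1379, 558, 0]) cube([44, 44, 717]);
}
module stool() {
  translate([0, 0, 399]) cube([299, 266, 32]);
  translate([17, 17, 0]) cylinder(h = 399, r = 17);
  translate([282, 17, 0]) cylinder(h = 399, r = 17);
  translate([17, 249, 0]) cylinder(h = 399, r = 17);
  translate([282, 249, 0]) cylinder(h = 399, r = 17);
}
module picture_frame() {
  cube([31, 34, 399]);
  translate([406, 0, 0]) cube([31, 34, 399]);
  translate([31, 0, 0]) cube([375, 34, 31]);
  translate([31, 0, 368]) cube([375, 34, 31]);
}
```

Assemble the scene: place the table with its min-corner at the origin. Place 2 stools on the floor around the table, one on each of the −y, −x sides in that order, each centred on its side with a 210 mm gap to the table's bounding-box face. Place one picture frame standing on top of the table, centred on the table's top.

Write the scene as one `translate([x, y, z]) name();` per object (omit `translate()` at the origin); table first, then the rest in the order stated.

table();
translate([573, -476, 0]) stool();
translate([-509, 179, 0]) stool();
translate([504, 295, 757]) picture_frame();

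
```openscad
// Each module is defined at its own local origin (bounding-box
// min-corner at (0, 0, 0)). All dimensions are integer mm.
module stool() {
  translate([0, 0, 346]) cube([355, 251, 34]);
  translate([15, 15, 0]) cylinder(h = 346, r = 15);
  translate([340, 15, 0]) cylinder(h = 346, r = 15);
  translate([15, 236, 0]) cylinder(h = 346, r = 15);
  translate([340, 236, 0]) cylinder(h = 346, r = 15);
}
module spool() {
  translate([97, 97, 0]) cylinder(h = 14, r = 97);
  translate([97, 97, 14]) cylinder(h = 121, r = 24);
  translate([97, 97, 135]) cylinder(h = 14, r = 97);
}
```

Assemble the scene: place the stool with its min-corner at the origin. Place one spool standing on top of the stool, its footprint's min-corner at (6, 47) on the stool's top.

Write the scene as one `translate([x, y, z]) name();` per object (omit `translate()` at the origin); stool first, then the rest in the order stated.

stool();
translate([6, 47, 380]) spool();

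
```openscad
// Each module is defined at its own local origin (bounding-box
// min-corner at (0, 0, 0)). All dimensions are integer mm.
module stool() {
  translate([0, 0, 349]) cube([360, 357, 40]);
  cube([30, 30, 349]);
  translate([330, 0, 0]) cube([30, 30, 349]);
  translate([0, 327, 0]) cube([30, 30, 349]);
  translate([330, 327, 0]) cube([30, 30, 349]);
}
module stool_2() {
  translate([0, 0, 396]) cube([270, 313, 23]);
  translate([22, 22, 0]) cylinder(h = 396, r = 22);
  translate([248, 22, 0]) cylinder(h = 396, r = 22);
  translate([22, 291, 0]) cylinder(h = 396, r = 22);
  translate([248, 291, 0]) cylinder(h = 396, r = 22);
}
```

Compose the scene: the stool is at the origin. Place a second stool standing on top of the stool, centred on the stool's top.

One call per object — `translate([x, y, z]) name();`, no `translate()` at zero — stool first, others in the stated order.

stool();
translate([45, 22, 389]) stool_2();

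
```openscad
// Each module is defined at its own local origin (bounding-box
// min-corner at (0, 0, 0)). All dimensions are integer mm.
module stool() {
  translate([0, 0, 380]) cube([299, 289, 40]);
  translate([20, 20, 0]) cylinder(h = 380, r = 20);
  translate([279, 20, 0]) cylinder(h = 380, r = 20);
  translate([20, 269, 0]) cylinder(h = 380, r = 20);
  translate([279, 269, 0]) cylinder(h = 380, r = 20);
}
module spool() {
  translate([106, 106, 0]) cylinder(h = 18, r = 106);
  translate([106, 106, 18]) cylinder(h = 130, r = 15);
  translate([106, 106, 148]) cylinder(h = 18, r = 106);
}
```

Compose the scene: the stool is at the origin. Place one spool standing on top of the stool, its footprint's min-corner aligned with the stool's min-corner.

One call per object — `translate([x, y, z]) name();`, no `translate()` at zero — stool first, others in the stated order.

stool();
translate([0, 0, 420]) spool();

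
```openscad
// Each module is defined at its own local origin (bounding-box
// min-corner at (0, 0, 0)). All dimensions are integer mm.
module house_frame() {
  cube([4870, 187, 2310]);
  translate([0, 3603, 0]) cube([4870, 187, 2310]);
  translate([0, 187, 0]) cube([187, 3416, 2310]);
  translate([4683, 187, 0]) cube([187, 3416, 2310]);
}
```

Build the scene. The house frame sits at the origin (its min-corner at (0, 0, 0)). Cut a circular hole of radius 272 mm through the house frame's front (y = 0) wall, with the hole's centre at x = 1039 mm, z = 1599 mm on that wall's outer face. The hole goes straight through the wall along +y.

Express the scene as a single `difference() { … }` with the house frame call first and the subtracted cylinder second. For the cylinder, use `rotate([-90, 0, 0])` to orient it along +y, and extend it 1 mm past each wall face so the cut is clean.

difference() {
  house_frame();
  translate([1039, -1, 1599]) rotate([-90, 0, 0]) cylinder(h = 189, r = 272);
}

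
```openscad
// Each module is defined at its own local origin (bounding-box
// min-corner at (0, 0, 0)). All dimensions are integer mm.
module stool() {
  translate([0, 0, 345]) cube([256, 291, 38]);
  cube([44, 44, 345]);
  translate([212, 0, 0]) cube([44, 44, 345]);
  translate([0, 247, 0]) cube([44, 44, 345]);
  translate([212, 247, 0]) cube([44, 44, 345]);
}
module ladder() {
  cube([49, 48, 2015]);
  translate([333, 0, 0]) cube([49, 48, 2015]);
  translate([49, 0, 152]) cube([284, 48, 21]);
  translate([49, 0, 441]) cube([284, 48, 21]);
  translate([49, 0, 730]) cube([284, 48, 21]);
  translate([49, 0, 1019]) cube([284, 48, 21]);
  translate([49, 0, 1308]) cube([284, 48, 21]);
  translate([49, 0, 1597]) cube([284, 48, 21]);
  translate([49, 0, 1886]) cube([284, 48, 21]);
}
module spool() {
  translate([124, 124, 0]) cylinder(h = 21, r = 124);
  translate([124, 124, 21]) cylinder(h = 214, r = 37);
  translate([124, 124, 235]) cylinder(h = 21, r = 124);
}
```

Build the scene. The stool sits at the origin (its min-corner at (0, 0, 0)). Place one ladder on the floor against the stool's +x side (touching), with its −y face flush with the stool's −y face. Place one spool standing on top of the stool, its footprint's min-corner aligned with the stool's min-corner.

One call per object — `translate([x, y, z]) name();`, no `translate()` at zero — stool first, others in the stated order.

stool();
translate([256, 0, 0]) ladder();
translate([0, 0, 383]) spool();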